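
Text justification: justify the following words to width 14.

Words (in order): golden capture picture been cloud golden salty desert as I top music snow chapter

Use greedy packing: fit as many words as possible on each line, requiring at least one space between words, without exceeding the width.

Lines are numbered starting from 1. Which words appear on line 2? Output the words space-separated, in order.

Line 1: ['golden', 'capture'] (min_width=14, slack=0)
Line 2: ['picture', 'been'] (min_width=12, slack=2)
Line 3: ['cloud', 'golden'] (min_width=12, slack=2)
Line 4: ['salty', 'desert'] (min_width=12, slack=2)
Line 5: ['as', 'I', 'top', 'music'] (min_width=14, slack=0)
Line 6: ['snow', 'chapter'] (min_width=12, slack=2)

Answer: picture been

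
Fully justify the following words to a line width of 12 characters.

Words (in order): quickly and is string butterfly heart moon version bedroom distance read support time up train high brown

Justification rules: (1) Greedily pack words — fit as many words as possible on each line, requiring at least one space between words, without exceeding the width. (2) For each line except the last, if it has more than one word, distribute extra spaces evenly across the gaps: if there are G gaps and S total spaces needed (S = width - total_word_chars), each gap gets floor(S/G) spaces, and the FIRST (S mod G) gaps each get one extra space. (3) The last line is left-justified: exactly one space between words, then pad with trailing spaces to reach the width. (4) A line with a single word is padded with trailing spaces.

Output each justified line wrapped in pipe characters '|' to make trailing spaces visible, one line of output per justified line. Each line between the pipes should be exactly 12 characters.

Line 1: ['quickly', 'and'] (min_width=11, slack=1)
Line 2: ['is', 'string'] (min_width=9, slack=3)
Line 3: ['butterfly'] (min_width=9, slack=3)
Line 4: ['heart', 'moon'] (min_width=10, slack=2)
Line 5: ['version'] (min_width=7, slack=5)
Line 6: ['bedroom'] (min_width=7, slack=5)
Line 7: ['distance'] (min_width=8, slack=4)
Line 8: ['read', 'support'] (min_width=12, slack=0)
Line 9: ['time', 'up'] (min_width=7, slack=5)
Line 10: ['train', 'high'] (min_width=10, slack=2)
Line 11: ['brown'] (min_width=5, slack=7)

Answer: |quickly  and|
|is    string|
|butterfly   |
|heart   moon|
|version     |
|bedroom     |
|distance    |
|read support|
|time      up|
|train   high|
|brown       |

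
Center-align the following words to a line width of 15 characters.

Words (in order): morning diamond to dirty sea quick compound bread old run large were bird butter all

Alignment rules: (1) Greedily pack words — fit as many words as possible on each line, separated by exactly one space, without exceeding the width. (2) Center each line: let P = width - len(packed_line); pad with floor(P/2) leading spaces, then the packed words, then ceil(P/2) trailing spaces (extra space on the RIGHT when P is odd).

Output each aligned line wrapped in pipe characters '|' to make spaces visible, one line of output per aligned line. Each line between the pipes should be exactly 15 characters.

Answer: |morning diamond|
| to dirty sea  |
|quick compound |
| bread old run |
|large were bird|
|  butter all   |

Derivation:
Line 1: ['morning', 'diamond'] (min_width=15, slack=0)
Line 2: ['to', 'dirty', 'sea'] (min_width=12, slack=3)
Line 3: ['quick', 'compound'] (min_width=14, slack=1)
Line 4: ['bread', 'old', 'run'] (min_width=13, slack=2)
Line 5: ['large', 'were', 'bird'] (min_width=15, slack=0)
Line 6: ['butter', 'all'] (min_width=10, slack=5)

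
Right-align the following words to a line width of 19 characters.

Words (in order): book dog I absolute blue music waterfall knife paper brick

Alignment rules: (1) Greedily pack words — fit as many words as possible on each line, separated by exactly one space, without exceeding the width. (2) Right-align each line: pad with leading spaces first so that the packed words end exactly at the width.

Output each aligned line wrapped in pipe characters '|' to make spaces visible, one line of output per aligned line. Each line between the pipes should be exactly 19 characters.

Answer: |book dog I absolute|
|         blue music|
|    waterfall knife|
|        paper brick|

Derivation:
Line 1: ['book', 'dog', 'I', 'absolute'] (min_width=19, slack=0)
Line 2: ['blue', 'music'] (min_width=10, slack=9)
Line 3: ['waterfall', 'knife'] (min_width=15, slack=4)
Line 4: ['paper', 'brick'] (min_width=11, slack=8)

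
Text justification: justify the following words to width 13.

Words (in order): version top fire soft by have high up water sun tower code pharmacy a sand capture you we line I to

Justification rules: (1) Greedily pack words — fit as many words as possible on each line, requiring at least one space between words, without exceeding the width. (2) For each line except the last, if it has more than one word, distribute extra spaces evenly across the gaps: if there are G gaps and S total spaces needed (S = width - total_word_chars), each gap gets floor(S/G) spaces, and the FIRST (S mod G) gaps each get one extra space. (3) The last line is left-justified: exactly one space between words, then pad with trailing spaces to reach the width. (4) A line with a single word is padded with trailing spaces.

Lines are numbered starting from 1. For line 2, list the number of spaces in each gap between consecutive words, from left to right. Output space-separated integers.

Line 1: ['version', 'top'] (min_width=11, slack=2)
Line 2: ['fire', 'soft', 'by'] (min_width=12, slack=1)
Line 3: ['have', 'high', 'up'] (min_width=12, slack=1)
Line 4: ['water', 'sun'] (min_width=9, slack=4)
Line 5: ['tower', 'code'] (min_width=10, slack=3)
Line 6: ['pharmacy', 'a'] (min_width=10, slack=3)
Line 7: ['sand', 'capture'] (min_width=12, slack=1)
Line 8: ['you', 'we', 'line', 'I'] (min_width=13, slack=0)
Line 9: ['to'] (min_width=2, slack=11)

Answer: 2 1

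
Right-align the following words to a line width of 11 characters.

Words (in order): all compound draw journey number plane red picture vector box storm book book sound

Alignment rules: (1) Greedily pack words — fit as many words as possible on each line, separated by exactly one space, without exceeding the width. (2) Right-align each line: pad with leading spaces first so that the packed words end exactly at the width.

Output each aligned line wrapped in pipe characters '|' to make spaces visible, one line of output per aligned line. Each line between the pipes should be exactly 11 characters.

Line 1: ['all'] (min_width=3, slack=8)
Line 2: ['compound'] (min_width=8, slack=3)
Line 3: ['draw'] (min_width=4, slack=7)
Line 4: ['journey'] (min_width=7, slack=4)
Line 5: ['number'] (min_width=6, slack=5)
Line 6: ['plane', 'red'] (min_width=9, slack=2)
Line 7: ['picture'] (min_width=7, slack=4)
Line 8: ['vector', 'box'] (min_width=10, slack=1)
Line 9: ['storm', 'book'] (min_width=10, slack=1)
Line 10: ['book', 'sound'] (min_width=10, slack=1)

Answer: |        all|
|   compound|
|       draw|
|    journey|
|     number|
|  plane red|
|    picture|
| vector box|
| storm book|
| book sound|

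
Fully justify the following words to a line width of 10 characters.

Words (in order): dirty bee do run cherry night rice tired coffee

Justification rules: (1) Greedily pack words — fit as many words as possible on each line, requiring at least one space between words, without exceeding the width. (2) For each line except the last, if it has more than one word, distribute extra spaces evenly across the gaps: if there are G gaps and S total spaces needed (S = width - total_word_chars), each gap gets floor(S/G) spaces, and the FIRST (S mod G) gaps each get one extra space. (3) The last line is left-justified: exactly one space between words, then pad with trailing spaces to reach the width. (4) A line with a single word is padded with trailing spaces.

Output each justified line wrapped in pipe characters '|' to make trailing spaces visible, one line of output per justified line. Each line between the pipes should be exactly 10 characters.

Line 1: ['dirty', 'bee'] (min_width=9, slack=1)
Line 2: ['do', 'run'] (min_width=6, slack=4)
Line 3: ['cherry'] (min_width=6, slack=4)
Line 4: ['night', 'rice'] (min_width=10, slack=0)
Line 5: ['tired'] (min_width=5, slack=5)
Line 6: ['coffee'] (min_width=6, slack=4)

Answer: |dirty  bee|
|do     run|
|cherry    |
|night rice|
|tired     |
|coffee    |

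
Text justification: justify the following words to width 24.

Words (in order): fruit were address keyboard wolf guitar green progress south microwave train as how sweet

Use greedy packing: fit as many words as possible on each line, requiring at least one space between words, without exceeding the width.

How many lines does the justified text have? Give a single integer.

Answer: 5

Derivation:
Line 1: ['fruit', 'were', 'address'] (min_width=18, slack=6)
Line 2: ['keyboard', 'wolf', 'guitar'] (min_width=20, slack=4)
Line 3: ['green', 'progress', 'south'] (min_width=20, slack=4)
Line 4: ['microwave', 'train', 'as', 'how'] (min_width=22, slack=2)
Line 5: ['sweet'] (min_width=5, slack=19)
Total lines: 5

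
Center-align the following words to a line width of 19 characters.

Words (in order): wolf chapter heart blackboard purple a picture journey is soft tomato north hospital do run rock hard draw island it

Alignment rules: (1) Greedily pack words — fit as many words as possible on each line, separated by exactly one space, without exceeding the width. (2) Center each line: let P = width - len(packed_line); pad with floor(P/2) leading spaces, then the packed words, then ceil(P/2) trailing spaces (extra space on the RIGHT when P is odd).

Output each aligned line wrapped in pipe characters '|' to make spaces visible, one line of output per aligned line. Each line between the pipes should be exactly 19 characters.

Line 1: ['wolf', 'chapter', 'heart'] (min_width=18, slack=1)
Line 2: ['blackboard', 'purple', 'a'] (min_width=19, slack=0)
Line 3: ['picture', 'journey', 'is'] (min_width=18, slack=1)
Line 4: ['soft', 'tomato', 'north'] (min_width=17, slack=2)
Line 5: ['hospital', 'do', 'run'] (min_width=15, slack=4)
Line 6: ['rock', 'hard', 'draw'] (min_width=14, slack=5)
Line 7: ['island', 'it'] (min_width=9, slack=10)

Answer: |wolf chapter heart |
|blackboard purple a|
|picture journey is |
| soft tomato north |
|  hospital do run  |
|  rock hard draw   |
|     island it     |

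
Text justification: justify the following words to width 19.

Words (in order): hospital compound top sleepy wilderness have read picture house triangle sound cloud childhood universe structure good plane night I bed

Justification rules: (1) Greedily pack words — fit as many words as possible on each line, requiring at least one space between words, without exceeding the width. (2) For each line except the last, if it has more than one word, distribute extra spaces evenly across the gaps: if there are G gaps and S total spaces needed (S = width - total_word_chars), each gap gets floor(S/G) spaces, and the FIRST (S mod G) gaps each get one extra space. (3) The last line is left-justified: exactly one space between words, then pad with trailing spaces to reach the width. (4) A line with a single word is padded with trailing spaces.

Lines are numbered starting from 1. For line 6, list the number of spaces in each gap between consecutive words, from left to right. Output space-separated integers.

Answer: 5

Derivation:
Line 1: ['hospital', 'compound'] (min_width=17, slack=2)
Line 2: ['top', 'sleepy'] (min_width=10, slack=9)
Line 3: ['wilderness', 'have'] (min_width=15, slack=4)
Line 4: ['read', 'picture', 'house'] (min_width=18, slack=1)
Line 5: ['triangle', 'sound'] (min_width=14, slack=5)
Line 6: ['cloud', 'childhood'] (min_width=15, slack=4)
Line 7: ['universe', 'structure'] (min_width=18, slack=1)
Line 8: ['good', 'plane', 'night', 'I'] (min_width=18, slack=1)
Line 9: ['bed'] (min_width=3, slack=16)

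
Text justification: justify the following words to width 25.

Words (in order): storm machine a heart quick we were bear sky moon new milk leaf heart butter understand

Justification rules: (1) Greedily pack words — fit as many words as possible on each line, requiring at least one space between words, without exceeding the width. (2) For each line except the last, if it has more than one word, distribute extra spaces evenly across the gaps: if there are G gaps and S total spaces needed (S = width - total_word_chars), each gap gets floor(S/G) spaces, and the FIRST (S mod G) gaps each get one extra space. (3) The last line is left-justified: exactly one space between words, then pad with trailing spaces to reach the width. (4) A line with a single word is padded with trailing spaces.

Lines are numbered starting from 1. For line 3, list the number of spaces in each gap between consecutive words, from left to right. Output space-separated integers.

Answer: 2 1 1 1

Derivation:
Line 1: ['storm', 'machine', 'a', 'heart'] (min_width=21, slack=4)
Line 2: ['quick', 'we', 'were', 'bear', 'sky'] (min_width=22, slack=3)
Line 3: ['moon', 'new', 'milk', 'leaf', 'heart'] (min_width=24, slack=1)
Line 4: ['butter', 'understand'] (min_width=17, slack=8)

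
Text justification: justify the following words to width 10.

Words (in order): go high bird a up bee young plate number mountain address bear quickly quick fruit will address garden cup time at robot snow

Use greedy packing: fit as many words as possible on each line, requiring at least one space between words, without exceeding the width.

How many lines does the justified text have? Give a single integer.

Answer: 15

Derivation:
Line 1: ['go', 'high'] (min_width=7, slack=3)
Line 2: ['bird', 'a', 'up'] (min_width=9, slack=1)
Line 3: ['bee', 'young'] (min_width=9, slack=1)
Line 4: ['plate'] (min_width=5, slack=5)
Line 5: ['number'] (min_width=6, slack=4)
Line 6: ['mountain'] (min_width=8, slack=2)
Line 7: ['address'] (min_width=7, slack=3)
Line 8: ['bear'] (min_width=4, slack=6)
Line 9: ['quickly'] (min_width=7, slack=3)
Line 10: ['quick'] (min_width=5, slack=5)
Line 11: ['fruit', 'will'] (min_width=10, slack=0)
Line 12: ['address'] (min_width=7, slack=3)
Line 13: ['garden', 'cup'] (min_width=10, slack=0)
Line 14: ['time', 'at'] (min_width=7, slack=3)
Line 15: ['robot', 'snow'] (min_width=10, slack=0)
Total lines: 15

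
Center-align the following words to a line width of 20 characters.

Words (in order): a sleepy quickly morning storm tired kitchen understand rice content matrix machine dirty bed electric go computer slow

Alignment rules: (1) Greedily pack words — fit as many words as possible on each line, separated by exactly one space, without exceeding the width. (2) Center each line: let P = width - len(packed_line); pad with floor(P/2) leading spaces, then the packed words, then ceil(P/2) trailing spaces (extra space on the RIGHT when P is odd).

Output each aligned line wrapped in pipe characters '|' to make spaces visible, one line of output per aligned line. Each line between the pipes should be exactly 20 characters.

Line 1: ['a', 'sleepy', 'quickly'] (min_width=16, slack=4)
Line 2: ['morning', 'storm', 'tired'] (min_width=19, slack=1)
Line 3: ['kitchen', 'understand'] (min_width=18, slack=2)
Line 4: ['rice', 'content', 'matrix'] (min_width=19, slack=1)
Line 5: ['machine', 'dirty', 'bed'] (min_width=17, slack=3)
Line 6: ['electric', 'go', 'computer'] (min_width=20, slack=0)
Line 7: ['slow'] (min_width=4, slack=16)

Answer: |  a sleepy quickly  |
|morning storm tired |
| kitchen understand |
|rice content matrix |
| machine dirty bed  |
|electric go computer|
|        slow        |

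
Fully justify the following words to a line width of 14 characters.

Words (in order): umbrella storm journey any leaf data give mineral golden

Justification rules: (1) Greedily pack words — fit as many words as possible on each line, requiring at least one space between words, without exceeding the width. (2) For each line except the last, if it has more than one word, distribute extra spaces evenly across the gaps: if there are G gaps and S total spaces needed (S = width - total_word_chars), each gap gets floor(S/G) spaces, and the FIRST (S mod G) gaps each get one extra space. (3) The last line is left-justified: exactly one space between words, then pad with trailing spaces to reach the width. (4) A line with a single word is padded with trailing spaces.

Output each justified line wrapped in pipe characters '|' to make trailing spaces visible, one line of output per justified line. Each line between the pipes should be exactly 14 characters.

Answer: |umbrella storm|
|journey    any|
|leaf data give|
|mineral golden|

Derivation:
Line 1: ['umbrella', 'storm'] (min_width=14, slack=0)
Line 2: ['journey', 'any'] (min_width=11, slack=3)
Line 3: ['leaf', 'data', 'give'] (min_width=14, slack=0)
Line 4: ['mineral', 'golden'] (min_width=14, slack=0)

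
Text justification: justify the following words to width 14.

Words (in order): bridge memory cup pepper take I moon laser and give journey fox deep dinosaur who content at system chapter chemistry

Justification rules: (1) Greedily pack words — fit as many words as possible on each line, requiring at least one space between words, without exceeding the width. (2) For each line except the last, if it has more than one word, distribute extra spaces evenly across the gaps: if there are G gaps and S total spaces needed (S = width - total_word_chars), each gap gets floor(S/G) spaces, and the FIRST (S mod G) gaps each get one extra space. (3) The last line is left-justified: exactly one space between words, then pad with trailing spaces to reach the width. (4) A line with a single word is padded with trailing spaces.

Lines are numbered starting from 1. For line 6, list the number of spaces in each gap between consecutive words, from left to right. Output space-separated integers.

Answer: 2

Derivation:
Line 1: ['bridge', 'memory'] (min_width=13, slack=1)
Line 2: ['cup', 'pepper'] (min_width=10, slack=4)
Line 3: ['take', 'I', 'moon'] (min_width=11, slack=3)
Line 4: ['laser', 'and', 'give'] (min_width=14, slack=0)
Line 5: ['journey', 'fox'] (min_width=11, slack=3)
Line 6: ['deep', 'dinosaur'] (min_width=13, slack=1)
Line 7: ['who', 'content', 'at'] (min_width=14, slack=0)
Line 8: ['system', 'chapter'] (min_width=14, slack=0)
Line 9: ['chemistry'] (min_width=9, slack=5)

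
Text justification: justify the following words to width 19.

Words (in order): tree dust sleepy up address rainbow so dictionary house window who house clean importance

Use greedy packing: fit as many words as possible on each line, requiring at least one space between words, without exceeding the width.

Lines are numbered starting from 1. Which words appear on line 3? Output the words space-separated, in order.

Line 1: ['tree', 'dust', 'sleepy', 'up'] (min_width=19, slack=0)
Line 2: ['address', 'rainbow', 'so'] (min_width=18, slack=1)
Line 3: ['dictionary', 'house'] (min_width=16, slack=3)
Line 4: ['window', 'who', 'house'] (min_width=16, slack=3)
Line 5: ['clean', 'importance'] (min_width=16, slack=3)

Answer: dictionary house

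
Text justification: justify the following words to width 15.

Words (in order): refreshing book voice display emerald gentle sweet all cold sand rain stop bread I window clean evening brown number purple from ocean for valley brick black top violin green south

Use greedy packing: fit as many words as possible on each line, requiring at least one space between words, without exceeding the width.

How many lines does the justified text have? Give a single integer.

Answer: 14

Derivation:
Line 1: ['refreshing', 'book'] (min_width=15, slack=0)
Line 2: ['voice', 'display'] (min_width=13, slack=2)
Line 3: ['emerald', 'gentle'] (min_width=14, slack=1)
Line 4: ['sweet', 'all', 'cold'] (min_width=14, slack=1)
Line 5: ['sand', 'rain', 'stop'] (min_width=14, slack=1)
Line 6: ['bread', 'I', 'window'] (min_width=14, slack=1)
Line 7: ['clean', 'evening'] (min_width=13, slack=2)
Line 8: ['brown', 'number'] (min_width=12, slack=3)
Line 9: ['purple', 'from'] (min_width=11, slack=4)
Line 10: ['ocean', 'for'] (min_width=9, slack=6)
Line 11: ['valley', 'brick'] (min_width=12, slack=3)
Line 12: ['black', 'top'] (min_width=9, slack=6)
Line 13: ['violin', 'green'] (min_width=12, slack=3)
Line 14: ['south'] (min_width=5, slack=10)
Total lines: 14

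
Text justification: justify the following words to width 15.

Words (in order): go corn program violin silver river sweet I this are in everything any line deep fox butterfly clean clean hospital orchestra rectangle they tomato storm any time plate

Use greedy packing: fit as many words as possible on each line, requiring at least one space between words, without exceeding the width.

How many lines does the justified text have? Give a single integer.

Answer: 12

Derivation:
Line 1: ['go', 'corn', 'program'] (min_width=15, slack=0)
Line 2: ['violin', 'silver'] (min_width=13, slack=2)
Line 3: ['river', 'sweet', 'I'] (min_width=13, slack=2)
Line 4: ['this', 'are', 'in'] (min_width=11, slack=4)
Line 5: ['everything', 'any'] (min_width=14, slack=1)
Line 6: ['line', 'deep', 'fox'] (min_width=13, slack=2)
Line 7: ['butterfly', 'clean'] (min_width=15, slack=0)
Line 8: ['clean', 'hospital'] (min_width=14, slack=1)
Line 9: ['orchestra'] (min_width=9, slack=6)
Line 10: ['rectangle', 'they'] (min_width=14, slack=1)
Line 11: ['tomato', 'storm'] (min_width=12, slack=3)
Line 12: ['any', 'time', 'plate'] (min_width=14, slack=1)
Total lines: 12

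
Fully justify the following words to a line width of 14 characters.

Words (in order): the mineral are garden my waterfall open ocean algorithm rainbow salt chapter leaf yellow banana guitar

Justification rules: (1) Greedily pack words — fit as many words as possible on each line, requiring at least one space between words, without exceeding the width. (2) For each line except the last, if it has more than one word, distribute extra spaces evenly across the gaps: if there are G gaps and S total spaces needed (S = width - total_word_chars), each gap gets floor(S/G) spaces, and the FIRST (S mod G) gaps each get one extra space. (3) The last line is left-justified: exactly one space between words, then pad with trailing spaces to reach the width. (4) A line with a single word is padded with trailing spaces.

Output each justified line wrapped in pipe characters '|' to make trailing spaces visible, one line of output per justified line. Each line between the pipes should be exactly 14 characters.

Line 1: ['the', 'mineral'] (min_width=11, slack=3)
Line 2: ['are', 'garden', 'my'] (min_width=13, slack=1)
Line 3: ['waterfall', 'open'] (min_width=14, slack=0)
Line 4: ['ocean'] (min_width=5, slack=9)
Line 5: ['algorithm'] (min_width=9, slack=5)
Line 6: ['rainbow', 'salt'] (min_width=12, slack=2)
Line 7: ['chapter', 'leaf'] (min_width=12, slack=2)
Line 8: ['yellow', 'banana'] (min_width=13, slack=1)
Line 9: ['guitar'] (min_width=6, slack=8)

Answer: |the    mineral|
|are  garden my|
|waterfall open|
|ocean         |
|algorithm     |
|rainbow   salt|
|chapter   leaf|
|yellow  banana|
|guitar        |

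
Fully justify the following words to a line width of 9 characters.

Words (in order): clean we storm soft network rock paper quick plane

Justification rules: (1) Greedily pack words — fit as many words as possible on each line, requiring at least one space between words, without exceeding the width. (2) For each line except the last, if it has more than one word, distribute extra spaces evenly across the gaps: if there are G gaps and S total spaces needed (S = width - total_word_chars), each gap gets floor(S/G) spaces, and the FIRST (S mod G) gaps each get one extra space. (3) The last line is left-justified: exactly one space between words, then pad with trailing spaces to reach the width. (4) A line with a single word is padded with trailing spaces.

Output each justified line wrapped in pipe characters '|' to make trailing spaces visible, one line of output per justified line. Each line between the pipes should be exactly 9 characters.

Line 1: ['clean', 'we'] (min_width=8, slack=1)
Line 2: ['storm'] (min_width=5, slack=4)
Line 3: ['soft'] (min_width=4, slack=5)
Line 4: ['network'] (min_width=7, slack=2)
Line 5: ['rock'] (min_width=4, slack=5)
Line 6: ['paper'] (min_width=5, slack=4)
Line 7: ['quick'] (min_width=5, slack=4)
Line 8: ['plane'] (min_width=5, slack=4)

Answer: |clean  we|
|storm    |
|soft     |
|network  |
|rock     |
|paper    |
|quick    |
|plane    |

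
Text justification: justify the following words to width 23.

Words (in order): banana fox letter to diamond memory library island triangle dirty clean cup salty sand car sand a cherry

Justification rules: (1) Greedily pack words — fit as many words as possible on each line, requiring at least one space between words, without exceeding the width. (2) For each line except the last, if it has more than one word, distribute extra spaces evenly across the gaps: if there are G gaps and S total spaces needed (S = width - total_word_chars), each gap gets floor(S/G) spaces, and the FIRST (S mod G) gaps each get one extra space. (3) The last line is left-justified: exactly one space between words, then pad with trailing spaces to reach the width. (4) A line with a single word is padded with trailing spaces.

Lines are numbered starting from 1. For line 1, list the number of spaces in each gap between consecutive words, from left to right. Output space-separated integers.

Line 1: ['banana', 'fox', 'letter', 'to'] (min_width=20, slack=3)
Line 2: ['diamond', 'memory', 'library'] (min_width=22, slack=1)
Line 3: ['island', 'triangle', 'dirty'] (min_width=21, slack=2)
Line 4: ['clean', 'cup', 'salty', 'sand'] (min_width=20, slack=3)
Line 5: ['car', 'sand', 'a', 'cherry'] (min_width=17, slack=6)

Answer: 2 2 2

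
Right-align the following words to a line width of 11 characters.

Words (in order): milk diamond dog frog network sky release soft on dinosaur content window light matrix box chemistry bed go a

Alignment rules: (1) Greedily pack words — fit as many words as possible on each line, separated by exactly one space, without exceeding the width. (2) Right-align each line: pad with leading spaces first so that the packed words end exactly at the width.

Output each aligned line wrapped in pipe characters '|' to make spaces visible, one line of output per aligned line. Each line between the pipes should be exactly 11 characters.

Line 1: ['milk'] (min_width=4, slack=7)
Line 2: ['diamond', 'dog'] (min_width=11, slack=0)
Line 3: ['frog'] (min_width=4, slack=7)
Line 4: ['network', 'sky'] (min_width=11, slack=0)
Line 5: ['release'] (min_width=7, slack=4)
Line 6: ['soft', 'on'] (min_width=7, slack=4)
Line 7: ['dinosaur'] (min_width=8, slack=3)
Line 8: ['content'] (min_width=7, slack=4)
Line 9: ['window'] (min_width=6, slack=5)
Line 10: ['light'] (min_width=5, slack=6)
Line 11: ['matrix', 'box'] (min_width=10, slack=1)
Line 12: ['chemistry'] (min_width=9, slack=2)
Line 13: ['bed', 'go', 'a'] (min_width=8, slack=3)

Answer: |       milk|
|diamond dog|
|       frog|
|network sky|
|    release|
|    soft on|
|   dinosaur|
|    content|
|     window|
|      light|
| matrix box|
|  chemistry|
|   bed go a|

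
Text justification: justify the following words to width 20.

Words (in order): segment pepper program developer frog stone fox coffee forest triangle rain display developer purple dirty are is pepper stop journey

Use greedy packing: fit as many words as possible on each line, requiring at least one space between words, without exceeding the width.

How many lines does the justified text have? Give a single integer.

Answer: 8

Derivation:
Line 1: ['segment', 'pepper'] (min_width=14, slack=6)
Line 2: ['program', 'developer'] (min_width=17, slack=3)
Line 3: ['frog', 'stone', 'fox'] (min_width=14, slack=6)
Line 4: ['coffee', 'forest'] (min_width=13, slack=7)
Line 5: ['triangle', 'rain'] (min_width=13, slack=7)
Line 6: ['display', 'developer'] (min_width=17, slack=3)
Line 7: ['purple', 'dirty', 'are', 'is'] (min_width=19, slack=1)
Line 8: ['pepper', 'stop', 'journey'] (min_width=19, slack=1)
Total lines: 8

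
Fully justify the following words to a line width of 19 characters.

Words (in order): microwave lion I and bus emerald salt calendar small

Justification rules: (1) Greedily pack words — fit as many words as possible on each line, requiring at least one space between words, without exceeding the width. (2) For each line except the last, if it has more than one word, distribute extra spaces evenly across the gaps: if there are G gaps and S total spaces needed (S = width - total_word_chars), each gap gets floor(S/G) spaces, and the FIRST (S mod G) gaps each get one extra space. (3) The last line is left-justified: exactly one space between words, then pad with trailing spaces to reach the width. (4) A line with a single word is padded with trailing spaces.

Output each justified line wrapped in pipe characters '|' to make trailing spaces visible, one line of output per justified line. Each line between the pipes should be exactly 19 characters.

Answer: |microwave   lion  I|
|and   bus   emerald|
|salt calendar small|

Derivation:
Line 1: ['microwave', 'lion', 'I'] (min_width=16, slack=3)
Line 2: ['and', 'bus', 'emerald'] (min_width=15, slack=4)
Line 3: ['salt', 'calendar', 'small'] (min_width=19, slack=0)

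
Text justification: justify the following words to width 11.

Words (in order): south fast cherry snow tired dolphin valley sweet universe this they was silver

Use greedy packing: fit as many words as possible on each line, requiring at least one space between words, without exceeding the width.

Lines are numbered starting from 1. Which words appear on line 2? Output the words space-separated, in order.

Line 1: ['south', 'fast'] (min_width=10, slack=1)
Line 2: ['cherry', 'snow'] (min_width=11, slack=0)
Line 3: ['tired'] (min_width=5, slack=6)
Line 4: ['dolphin'] (min_width=7, slack=4)
Line 5: ['valley'] (min_width=6, slack=5)
Line 6: ['sweet'] (min_width=5, slack=6)
Line 7: ['universe'] (min_width=8, slack=3)
Line 8: ['this', 'they'] (min_width=9, slack=2)
Line 9: ['was', 'silver'] (min_width=10, slack=1)

Answer: cherry snow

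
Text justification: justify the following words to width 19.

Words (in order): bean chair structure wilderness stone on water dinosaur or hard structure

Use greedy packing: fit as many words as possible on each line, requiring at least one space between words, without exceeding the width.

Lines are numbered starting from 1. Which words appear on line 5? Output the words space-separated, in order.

Line 1: ['bean', 'chair'] (min_width=10, slack=9)
Line 2: ['structure'] (min_width=9, slack=10)
Line 3: ['wilderness', 'stone', 'on'] (min_width=19, slack=0)
Line 4: ['water', 'dinosaur', 'or'] (min_width=17, slack=2)
Line 5: ['hard', 'structure'] (min_width=14, slack=5)

Answer: hard structure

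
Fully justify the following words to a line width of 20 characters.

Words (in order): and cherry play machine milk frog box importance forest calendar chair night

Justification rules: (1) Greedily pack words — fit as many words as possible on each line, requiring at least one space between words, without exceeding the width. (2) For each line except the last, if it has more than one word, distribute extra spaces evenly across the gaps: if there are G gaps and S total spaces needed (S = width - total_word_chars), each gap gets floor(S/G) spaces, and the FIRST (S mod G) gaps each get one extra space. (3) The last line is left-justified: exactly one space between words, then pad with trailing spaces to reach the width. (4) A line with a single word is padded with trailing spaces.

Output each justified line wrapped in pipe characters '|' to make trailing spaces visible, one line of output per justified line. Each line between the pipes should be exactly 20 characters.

Line 1: ['and', 'cherry', 'play'] (min_width=15, slack=5)
Line 2: ['machine', 'milk', 'frog'] (min_width=17, slack=3)
Line 3: ['box', 'importance'] (min_width=14, slack=6)
Line 4: ['forest', 'calendar'] (min_width=15, slack=5)
Line 5: ['chair', 'night'] (min_width=11, slack=9)

Answer: |and    cherry   play|
|machine   milk  frog|
|box       importance|
|forest      calendar|
|chair night         |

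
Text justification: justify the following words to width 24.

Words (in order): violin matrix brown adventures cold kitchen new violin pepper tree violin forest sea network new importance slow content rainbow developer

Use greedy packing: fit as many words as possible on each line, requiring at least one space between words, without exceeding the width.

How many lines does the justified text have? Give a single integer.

Answer: 7

Derivation:
Line 1: ['violin', 'matrix', 'brown'] (min_width=19, slack=5)
Line 2: ['adventures', 'cold', 'kitchen'] (min_width=23, slack=1)
Line 3: ['new', 'violin', 'pepper', 'tree'] (min_width=22, slack=2)
Line 4: ['violin', 'forest', 'sea'] (min_width=17, slack=7)
Line 5: ['network', 'new', 'importance'] (min_width=22, slack=2)
Line 6: ['slow', 'content', 'rainbow'] (min_width=20, slack=4)
Line 7: ['developer'] (min_width=9, slack=15)
Total lines: 7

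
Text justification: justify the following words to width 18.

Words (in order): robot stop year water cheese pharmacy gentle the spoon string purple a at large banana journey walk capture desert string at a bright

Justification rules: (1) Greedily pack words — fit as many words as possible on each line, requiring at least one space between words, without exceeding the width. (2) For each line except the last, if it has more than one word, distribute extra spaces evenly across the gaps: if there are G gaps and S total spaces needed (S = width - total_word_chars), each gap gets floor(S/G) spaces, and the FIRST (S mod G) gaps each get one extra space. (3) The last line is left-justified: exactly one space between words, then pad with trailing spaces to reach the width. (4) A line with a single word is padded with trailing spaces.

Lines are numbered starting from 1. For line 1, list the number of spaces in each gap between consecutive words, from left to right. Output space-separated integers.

Line 1: ['robot', 'stop', 'year'] (min_width=15, slack=3)
Line 2: ['water', 'cheese'] (min_width=12, slack=6)
Line 3: ['pharmacy', 'gentle'] (min_width=15, slack=3)
Line 4: ['the', 'spoon', 'string'] (min_width=16, slack=2)
Line 5: ['purple', 'a', 'at', 'large'] (min_width=17, slack=1)
Line 6: ['banana', 'journey'] (min_width=14, slack=4)
Line 7: ['walk', 'capture'] (min_width=12, slack=6)
Line 8: ['desert', 'string', 'at', 'a'] (min_width=18, slack=0)
Line 9: ['bright'] (min_width=6, slack=12)

Answer: 3 2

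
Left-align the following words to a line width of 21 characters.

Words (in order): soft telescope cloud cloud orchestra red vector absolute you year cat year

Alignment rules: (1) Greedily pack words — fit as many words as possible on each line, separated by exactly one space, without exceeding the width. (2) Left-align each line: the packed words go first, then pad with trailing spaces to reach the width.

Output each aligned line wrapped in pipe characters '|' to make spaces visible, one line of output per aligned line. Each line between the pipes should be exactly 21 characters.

Line 1: ['soft', 'telescope', 'cloud'] (min_width=20, slack=1)
Line 2: ['cloud', 'orchestra', 'red'] (min_width=19, slack=2)
Line 3: ['vector', 'absolute', 'you'] (min_width=19, slack=2)
Line 4: ['year', 'cat', 'year'] (min_width=13, slack=8)

Answer: |soft telescope cloud |
|cloud orchestra red  |
|vector absolute you  |
|year cat year        |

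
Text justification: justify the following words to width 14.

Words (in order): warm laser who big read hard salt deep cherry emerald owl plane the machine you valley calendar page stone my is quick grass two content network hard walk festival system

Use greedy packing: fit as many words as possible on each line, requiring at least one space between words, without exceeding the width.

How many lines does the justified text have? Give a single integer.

Answer: 14

Derivation:
Line 1: ['warm', 'laser', 'who'] (min_width=14, slack=0)
Line 2: ['big', 'read', 'hard'] (min_width=13, slack=1)
Line 3: ['salt', 'deep'] (min_width=9, slack=5)
Line 4: ['cherry', 'emerald'] (min_width=14, slack=0)
Line 5: ['owl', 'plane', 'the'] (min_width=13, slack=1)
Line 6: ['machine', 'you'] (min_width=11, slack=3)
Line 7: ['valley'] (min_width=6, slack=8)
Line 8: ['calendar', 'page'] (min_width=13, slack=1)
Line 9: ['stone', 'my', 'is'] (min_width=11, slack=3)
Line 10: ['quick', 'grass'] (min_width=11, slack=3)
Line 11: ['two', 'content'] (min_width=11, slack=3)
Line 12: ['network', 'hard'] (min_width=12, slack=2)
Line 13: ['walk', 'festival'] (min_width=13, slack=1)
Line 14: ['system'] (min_width=6, slack=8)
Total lines: 14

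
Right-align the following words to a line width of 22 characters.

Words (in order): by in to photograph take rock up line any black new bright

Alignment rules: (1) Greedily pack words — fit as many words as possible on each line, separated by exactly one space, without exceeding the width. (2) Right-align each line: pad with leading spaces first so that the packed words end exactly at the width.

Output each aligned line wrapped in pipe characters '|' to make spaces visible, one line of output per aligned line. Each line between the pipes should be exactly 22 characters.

Answer: |   by in to photograph|
| take rock up line any|
|      black new bright|

Derivation:
Line 1: ['by', 'in', 'to', 'photograph'] (min_width=19, slack=3)
Line 2: ['take', 'rock', 'up', 'line', 'any'] (min_width=21, slack=1)
Line 3: ['black', 'new', 'bright'] (min_width=16, slack=6)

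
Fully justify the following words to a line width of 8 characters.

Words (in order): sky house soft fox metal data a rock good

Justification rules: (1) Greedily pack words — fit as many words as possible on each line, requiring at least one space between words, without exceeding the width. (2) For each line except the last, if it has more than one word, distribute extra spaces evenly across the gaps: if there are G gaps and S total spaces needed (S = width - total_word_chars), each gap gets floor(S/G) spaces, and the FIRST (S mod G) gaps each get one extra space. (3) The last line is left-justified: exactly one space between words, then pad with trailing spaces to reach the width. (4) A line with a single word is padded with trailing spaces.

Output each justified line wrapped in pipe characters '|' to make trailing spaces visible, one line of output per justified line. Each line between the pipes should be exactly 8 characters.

Line 1: ['sky'] (min_width=3, slack=5)
Line 2: ['house'] (min_width=5, slack=3)
Line 3: ['soft', 'fox'] (min_width=8, slack=0)
Line 4: ['metal'] (min_width=5, slack=3)
Line 5: ['data', 'a'] (min_width=6, slack=2)
Line 6: ['rock'] (min_width=4, slack=4)
Line 7: ['good'] (min_width=4, slack=4)

Answer: |sky     |
|house   |
|soft fox|
|metal   |
|data   a|
|rock    |
|good    |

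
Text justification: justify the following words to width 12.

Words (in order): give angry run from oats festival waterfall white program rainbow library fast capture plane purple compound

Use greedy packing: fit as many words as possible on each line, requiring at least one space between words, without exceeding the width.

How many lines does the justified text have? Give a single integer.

Answer: 12

Derivation:
Line 1: ['give', 'angry'] (min_width=10, slack=2)
Line 2: ['run', 'from'] (min_width=8, slack=4)
Line 3: ['oats'] (min_width=4, slack=8)
Line 4: ['festival'] (min_width=8, slack=4)
Line 5: ['waterfall'] (min_width=9, slack=3)
Line 6: ['white'] (min_width=5, slack=7)
Line 7: ['program'] (min_width=7, slack=5)
Line 8: ['rainbow'] (min_width=7, slack=5)
Line 9: ['library', 'fast'] (min_width=12, slack=0)
Line 10: ['capture'] (min_width=7, slack=5)
Line 11: ['plane', 'purple'] (min_width=12, slack=0)
Line 12: ['compound'] (min_width=8, slack=4)
Total lines: 12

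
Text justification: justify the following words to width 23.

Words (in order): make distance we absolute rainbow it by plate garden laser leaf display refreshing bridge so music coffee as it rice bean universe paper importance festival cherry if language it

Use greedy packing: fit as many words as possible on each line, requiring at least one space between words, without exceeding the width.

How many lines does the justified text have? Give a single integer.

Line 1: ['make', 'distance', 'we'] (min_width=16, slack=7)
Line 2: ['absolute', 'rainbow', 'it', 'by'] (min_width=22, slack=1)
Line 3: ['plate', 'garden', 'laser', 'leaf'] (min_width=23, slack=0)
Line 4: ['display', 'refreshing'] (min_width=18, slack=5)
Line 5: ['bridge', 'so', 'music', 'coffee'] (min_width=22, slack=1)
Line 6: ['as', 'it', 'rice', 'bean'] (min_width=15, slack=8)
Line 7: ['universe', 'paper'] (min_width=14, slack=9)
Line 8: ['importance', 'festival'] (min_width=19, slack=4)
Line 9: ['cherry', 'if', 'language', 'it'] (min_width=21, slack=2)
Total lines: 9

Answer: 9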